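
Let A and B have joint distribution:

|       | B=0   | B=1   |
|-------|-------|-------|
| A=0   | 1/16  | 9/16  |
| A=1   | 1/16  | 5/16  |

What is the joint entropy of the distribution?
H(A,B) = -Σ P(A,B) log₂ P(A,B), summed over the non-zero cells:
H(A,B) = -[(1/16)·log₂(1/16) + (9/16)·log₂(9/16) + (1/16)·log₂(1/16) + (5/16)·log₂(5/16)]
  = 0.2500 + 0.4669 + 0.2500 + 0.5244
  = 1.4913 bits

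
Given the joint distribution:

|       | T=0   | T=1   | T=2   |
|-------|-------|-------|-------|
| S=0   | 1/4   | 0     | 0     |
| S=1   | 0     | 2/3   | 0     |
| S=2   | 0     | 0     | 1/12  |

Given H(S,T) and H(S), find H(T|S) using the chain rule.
From the chain rule: H(S,T) = H(S) + H(T|S)
Therefore: H(T|S) = H(S,T) - H(S)

H(S,T) = -[(1/4)·log₂(1/4) + (2/3)·log₂(2/3) + (1/12)·log₂(1/12)]
  = 0.5000 + 0.3900 + 0.2987
  = 1.1887 bits
Marginal P(S) (row sums):
  P(S=0) = 1/4 + 0 + 0 = 1/4
  P(S=1) = 0 + 2/3 + 0 = 2/3
  P(S=2) = 0 + 0 + 1/12 = 1/12
H(S) = -[(1/4)·log₂(1/4) + (2/3)·log₂(2/3) + (1/12)·log₂(1/12)]
  = 0.5000 + 0.3900 + 0.2987
  = 1.1887 bits

H(T|S) = 1.1887 - 1.1887 = 0.0000 bits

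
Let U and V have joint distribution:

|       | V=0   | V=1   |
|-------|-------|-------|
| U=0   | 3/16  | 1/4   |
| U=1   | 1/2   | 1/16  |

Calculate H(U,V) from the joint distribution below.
H(U,V) = -Σ P(U,V) log₂ P(U,V), summed over the non-zero cells:
H(U,V) = -[(3/16)·log₂(3/16) + (1/4)·log₂(1/4) + (1/2)·log₂(1/2) + (1/16)·log₂(1/16)]
  = 0.4528 + 0.5000 + 0.5000 + 0.2500
  = 1.7028 bits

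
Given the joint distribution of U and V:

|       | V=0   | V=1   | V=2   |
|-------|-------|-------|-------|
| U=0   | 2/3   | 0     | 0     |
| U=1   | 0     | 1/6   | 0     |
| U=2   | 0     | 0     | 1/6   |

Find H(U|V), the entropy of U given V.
Marginal P(V) (column sums):
  P(V=0) = 2/3 + 0 + 0 = 2/3
  P(V=1) = 0 + 1/6 + 0 = 1/6
  P(V=2) = 0 + 0 + 1/6 = 1/6

H(U|V) = -Σ P(U,V)·log₂ P(U|V), where P(U|V) = P(U,V) / P(V)
  (cells with P(U,V) = 0 contribute 0)
  (U=0,V=0): P(U|V) = (2/3)/(2/3) = 1;  -(2/3)·log₂(1) = 0.0000
  (U=1,V=1): P(U|V) = (1/6)/(1/6) = 1;  -(1/6)·log₂(1) = 0.0000
  (U=2,V=2): P(U|V) = (1/6)/(1/6) = 1;  -(1/6)·log₂(1) = 0.0000
H(U|V) = 0.0000 + 0.0000 + 0.0000
  = 0.0000 bits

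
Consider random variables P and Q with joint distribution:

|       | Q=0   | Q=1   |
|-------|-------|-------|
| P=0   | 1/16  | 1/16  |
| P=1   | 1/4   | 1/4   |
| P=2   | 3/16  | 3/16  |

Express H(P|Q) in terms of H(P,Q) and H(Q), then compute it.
H(P|Q) = H(P,Q) - H(Q)

Marginal P(Q) (column sums):
  P(Q=0) = 1/16 + 1/4 + 3/16 = 1/2
  P(Q=1) = 1/16 + 1/4 + 3/16 = 1/2

H(P,Q) = -[(1/16)·log₂(1/16) + (1/16)·log₂(1/16) + (1/4)·log₂(1/4) + (1/4)·log₂(1/4) + (3/16)·log₂(3/16) + (3/16)·log₂(3/16)]
  = 0.2500 + 0.2500 + 0.5000 + 0.5000 + 0.4528 + 0.4528
  = 2.4056 bits
H(Q) = -[(1/2)·log₂(1/2) + (1/2)·log₂(1/2)]
  = 0.5000 + 0.5000
  = 1.0000 bits

H(P|Q) = 2.4056 - 1.0000 = 1.4056 bits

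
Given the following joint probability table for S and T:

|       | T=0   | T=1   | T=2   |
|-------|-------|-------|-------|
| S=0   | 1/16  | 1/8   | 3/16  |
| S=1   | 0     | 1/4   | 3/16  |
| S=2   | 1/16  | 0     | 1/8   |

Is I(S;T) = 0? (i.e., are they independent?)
Marginal P(S) (row sums):
  P(S=0) = 1/16 + 1/8 + 3/16 = 3/8
  P(S=1) = 0 + 1/4 + 3/16 = 7/16
  P(S=2) = 1/16 + 0 + 1/8 = 3/16
Marginal P(T) (column sums):
  P(T=0) = 1/16 + 0 + 1/16 = 1/8
  P(T=1) = 1/8 + 1/4 + 0 = 3/8
  P(T=2) = 3/16 + 3/16 + 1/8 = 1/2

S and T are independent iff P(S=i,T=j) = P(S=i)·P(T=j) for every cell.
  P(S=0)·P(T=0) = 3/8 × 1/8 = 3/64, but P(S=0,T=0) = 1/16 ✗

No, S and T are not independent. Quantitatively, I(S;T) > 0:

H(S) = -[(3/8)·log₂(3/8) + (7/16)·log₂(7/16) + (3/16)·log₂(3/16)]
  = 0.5306 + 0.5218 + 0.4528
  = 1.5052 bits
H(T) = -[(1/8)·log₂(1/8) + (3/8)·log₂(3/8) + (1/2)·log₂(1/2)]
  = 0.3750 + 0.5306 + 0.5000
  = 1.4056 bits
H(S,T) = -[(1/16)·log₂(1/16) + (1/8)·log₂(1/8) + (3/16)·log₂(3/16) + (1/4)·log₂(1/4) + (3/16)·log₂(3/16) + (1/16)·log₂(1/16) + (1/8)·log₂(1/8)]
  = 0.2500 + 0.3750 + 0.4528 + 0.5000 + 0.4528 + 0.2500 + 0.3750
  = 2.6556 bits
I(S;T) = H(S) + H(T) - H(S,T) = 1.5052 + 1.4056 - 2.6556 = 0.2552 bits > 0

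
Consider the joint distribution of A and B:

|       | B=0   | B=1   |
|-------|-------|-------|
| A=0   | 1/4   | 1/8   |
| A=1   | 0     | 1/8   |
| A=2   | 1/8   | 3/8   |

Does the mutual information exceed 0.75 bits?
Marginal P(A) (row sums):
  P(A=0) = 1/4 + 1/8 = 3/8
  P(A=1) = 0 + 1/8 = 1/8
  P(A=2) = 1/8 + 3/8 = 1/2
Marginal P(B) (column sums):
  P(B=0) = 1/4 + 0 + 1/8 = 3/8
  P(B=1) = 1/8 + 1/8 + 3/8 = 5/8

H(A) = -[(3/8)·log₂(3/8) + (1/8)·log₂(1/8) + (1/2)·log₂(1/2)]
  = 0.5306 + 0.3750 + 0.5000
  = 1.4056 bits
H(B) = -[(3/8)·log₂(3/8) + (5/8)·log₂(5/8)]
  = 0.5306 + 0.4238
  = 0.9544 bits
H(A,B) = -[(1/4)·log₂(1/4) + (1/8)·log₂(1/8) + (1/8)·log₂(1/8) + (1/8)·log₂(1/8) + (3/8)·log₂(3/8)]
  = 0.5000 + 0.3750 + 0.3750 + 0.3750 + 0.5306
  = 2.1556 bits

I(A;B) = H(A) + H(B) - H(A,B)
  = 1.4056 + 0.9544 - 2.1556
  = 0.2044 bits

No. I(A;B) = 0.2044 bits, which is ≤ 0.75 bits.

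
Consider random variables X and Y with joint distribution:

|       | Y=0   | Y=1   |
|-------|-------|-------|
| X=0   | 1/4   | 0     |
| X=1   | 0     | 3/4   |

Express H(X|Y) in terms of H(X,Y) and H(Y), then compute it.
H(X|Y) = H(X,Y) - H(Y)

Marginal P(Y) (column sums):
  P(Y=0) = 1/4 + 0 = 1/4
  P(Y=1) = 0 + 3/4 = 3/4

H(X,Y) = -[(1/4)·log₂(1/4) + (3/4)·log₂(3/4)]
  = 0.5000 + 0.3113
  = 0.8113 bits
H(Y) = -[(1/4)·log₂(1/4) + (3/4)·log₂(3/4)]
  = 0.5000 + 0.3113
  = 0.8113 bits

H(X|Y) = 0.8113 - 0.8113 = 0.0000 bits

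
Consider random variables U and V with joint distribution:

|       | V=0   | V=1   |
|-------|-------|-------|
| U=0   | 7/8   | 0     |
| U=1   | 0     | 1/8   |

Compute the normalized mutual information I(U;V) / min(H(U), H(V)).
Marginal P(U) (row sums):
  P(U=0) = 7/8 + 0 = 7/8
  P(U=1) = 0 + 1/8 = 1/8
Marginal P(V) (column sums):
  P(V=0) = 7/8 + 0 = 7/8
  P(V=1) = 0 + 1/8 = 1/8

H(U) = -[(7/8)·log₂(7/8) + (1/8)·log₂(1/8)]
  = 0.1686 + 0.3750
  = 0.5436 bits
H(V) = -[(7/8)·log₂(7/8) + (1/8)·log₂(1/8)]
  = 0.1686 + 0.3750
  = 0.5436 bits
H(U,V) = -[(7/8)·log₂(7/8) + (1/8)·log₂(1/8)]
  = 0.1686 + 0.3750
  = 0.5436 bits

I(U;V) = H(U) + H(V) - H(U,V)
  = 0.5436 + 0.5436 - 0.5436
  = 0.5436 bits

min(H(U), H(V)) = min(0.5436, 0.5436) = 0.5436 bits
Normalized MI = 0.5436 / 0.5436 = 1.0000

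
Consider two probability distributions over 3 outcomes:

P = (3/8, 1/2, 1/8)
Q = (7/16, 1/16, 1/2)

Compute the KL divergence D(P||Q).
D(P||Q) = Σ P(i) log₂(P(i)/Q(i))
  i=0: (3/8) × log₂((3/8)/(7/16)) = (3/8) × log₂(6/7) = -0.0834
  i=1: (1/2) × log₂((1/2)/(1/16)) = (1/2) × log₂(8) = 1.5000
  i=2: (1/8) × log₂((1/8)/(1/2)) = (1/8) × log₂(1/4) = -0.2500
D(P||Q) = -0.0834 + 1.5000 - 0.2500
  = 1.1666 bits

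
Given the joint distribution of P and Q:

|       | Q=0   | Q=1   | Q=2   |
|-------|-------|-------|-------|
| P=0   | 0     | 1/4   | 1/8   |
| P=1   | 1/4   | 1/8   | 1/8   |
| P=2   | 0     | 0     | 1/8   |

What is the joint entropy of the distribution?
H(P,Q) = -Σ P(P,Q) log₂ P(P,Q), summed over the non-zero cells:
H(P,Q) = -[(1/4)·log₂(1/4) + (1/8)·log₂(1/8) + (1/4)·log₂(1/4) + (1/8)·log₂(1/8) + (1/8)·log₂(1/8) + (1/8)·log₂(1/8)]
  = 0.5000 + 0.3750 + 0.5000 + 0.3750 + 0.3750 + 0.3750
  = 2.5000 bits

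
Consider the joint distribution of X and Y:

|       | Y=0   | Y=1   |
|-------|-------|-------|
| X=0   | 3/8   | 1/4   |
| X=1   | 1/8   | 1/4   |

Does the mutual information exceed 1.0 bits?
Marginal P(X) (row sums):
  P(X=0) = 3/8 + 1/4 = 5/8
  P(X=1) = 1/8 + 1/4 = 3/8
Marginal P(Y) (column sums):
  P(Y=0) = 3/8 + 1/8 = 1/2
  P(Y=1) = 1/4 + 1/4 = 1/2

H(X) = -[(5/8)·log₂(5/8) + (3/8)·log₂(3/8)]
  = 0.4238 + 0.5306
  = 0.9544 bits
H(Y) = -[(1/2)·log₂(1/2) + (1/2)·log₂(1/2)]
  = 0.5000 + 0.5000
  = 1.0000 bits
H(X,Y) = -[(3/8)·log₂(3/8) + (1/4)·log₂(1/4) + (1/8)·log₂(1/8) + (1/4)·log₂(1/4)]
  = 0.5306 + 0.5000 + 0.3750 + 0.5000
  = 1.9056 bits

I(X;Y) = H(X) + H(Y) - H(X,Y)
  = 0.9544 + 1.0000 - 1.9056
  = 0.0488 bits

No. I(X;Y) = 0.0488 bits, which is ≤ 1.0 bits.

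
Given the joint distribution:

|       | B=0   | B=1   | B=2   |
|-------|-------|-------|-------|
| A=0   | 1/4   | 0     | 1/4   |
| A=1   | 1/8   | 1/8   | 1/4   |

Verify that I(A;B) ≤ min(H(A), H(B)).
Marginal P(A) (row sums):
  P(A=0) = 1/4 + 0 + 1/4 = 1/2
  P(A=1) = 1/8 + 1/8 + 1/4 = 1/2
Marginal P(B) (column sums):
  P(B=0) = 1/4 + 1/8 = 3/8
  P(B=1) = 0 + 1/8 = 1/8
  P(B=2) = 1/4 + 1/4 = 1/2

H(A) = -[(1/2)·log₂(1/2) + (1/2)·log₂(1/2)]
  = 0.5000 + 0.5000
  = 1.0000 bits
H(B) = -[(3/8)·log₂(3/8) + (1/8)·log₂(1/8) + (1/2)·log₂(1/2)]
  = 0.5306 + 0.3750 + 0.5000
  = 1.4056 bits
H(A,B) = -[(1/4)·log₂(1/4) + (1/4)·log₂(1/4) + (1/8)·log₂(1/8) + (1/8)·log₂(1/8) + (1/4)·log₂(1/4)]
  = 0.5000 + 0.5000 + 0.3750 + 0.3750 + 0.5000
  = 2.2500 bits

I(A;B) = H(A) + H(B) - H(A,B)
  = 1.0000 + 1.4056 - 2.2500
  = 0.1556 bits

min(H(A), H(B)) = min(1.0000, 1.4056) = 1.0000 bits
Since 0.1556 ≤ 1.0000, the bound is satisfied ✓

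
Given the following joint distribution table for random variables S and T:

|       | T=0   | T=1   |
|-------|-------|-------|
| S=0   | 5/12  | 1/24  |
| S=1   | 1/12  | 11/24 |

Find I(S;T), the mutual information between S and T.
Marginal P(S) (row sums):
  P(S=0) = 5/12 + 1/24 = 11/24
  P(S=1) = 1/12 + 11/24 = 13/24
Marginal P(T) (column sums):
  P(T=0) = 5/12 + 1/12 = 1/2
  P(T=1) = 1/24 + 11/24 = 1/2

H(S) = -[(11/24)·log₂(11/24) + (13/24)·log₂(13/24)]
  = 0.5159 + 0.4791
  = 0.9950 bits
H(T) = -[(1/2)·log₂(1/2) + (1/2)·log₂(1/2)]
  = 0.5000 + 0.5000
  = 1.0000 bits
H(S,T) = -[(5/12)·log₂(5/12) + (1/24)·log₂(1/24) + (1/12)·log₂(1/12) + (11/24)·log₂(11/24)]
  = 0.5263 + 0.1910 + 0.2987 + 0.5159
  = 1.5319 bits

I(S;T) = H(S) + H(T) - H(S,T)
  = 0.9950 + 1.0000 - 1.5319
  = 0.4631 bits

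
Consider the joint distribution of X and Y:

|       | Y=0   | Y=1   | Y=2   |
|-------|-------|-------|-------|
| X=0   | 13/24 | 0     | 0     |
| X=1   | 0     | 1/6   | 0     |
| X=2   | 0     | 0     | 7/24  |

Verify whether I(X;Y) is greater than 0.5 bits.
Marginal P(X) (row sums):
  P(X=0) = 13/24 + 0 + 0 = 13/24
  P(X=1) = 0 + 1/6 + 0 = 1/6
  P(X=2) = 0 + 0 + 7/24 = 7/24
Marginal P(Y) (column sums):
  P(Y=0) = 13/24 + 0 + 0 = 13/24
  P(Y=1) = 0 + 1/6 + 0 = 1/6
  P(Y=2) = 0 + 0 + 7/24 = 7/24

H(X) = -[(13/24)·log₂(13/24) + (1/6)·log₂(1/6) + (7/24)·log₂(7/24)]
  = 0.4791 + 0.4308 + 0.5185
  = 1.4284 bits
H(Y) = -[(13/24)·log₂(13/24) + (1/6)·log₂(1/6) + (7/24)·log₂(7/24)]
  = 0.4791 + 0.4308 + 0.5185
  = 1.4284 bits
H(X,Y) = -[(13/24)·log₂(13/24) + (1/6)·log₂(1/6) + (7/24)·log₂(7/24)]
  = 0.4791 + 0.4308 + 0.5185
  = 1.4284 bits

I(X;Y) = H(X) + H(Y) - H(X,Y)
  = 1.4284 + 1.4284 - 1.4284
  = 1.4284 bits

Yes. I(X;Y) = 1.4284 bits, which is > 0.5 bits.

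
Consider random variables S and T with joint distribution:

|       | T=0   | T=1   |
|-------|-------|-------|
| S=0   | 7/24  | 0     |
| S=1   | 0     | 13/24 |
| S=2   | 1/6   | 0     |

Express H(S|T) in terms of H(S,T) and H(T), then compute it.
H(S|T) = H(S,T) - H(T)

Marginal P(T) (column sums):
  P(T=0) = 7/24 + 0 + 1/6 = 11/24
  P(T=1) = 0 + 13/24 + 0 = 13/24

H(S,T) = -[(7/24)·log₂(7/24) + (13/24)·log₂(13/24) + (1/6)·log₂(1/6)]
  = 0.5185 + 0.4791 + 0.4308
  = 1.4284 bits
H(T) = -[(11/24)·log₂(11/24) + (13/24)·log₂(13/24)]
  = 0.5159 + 0.4791
  = 0.9950 bits

H(S|T) = 1.4284 - 0.9950 = 0.4334 bits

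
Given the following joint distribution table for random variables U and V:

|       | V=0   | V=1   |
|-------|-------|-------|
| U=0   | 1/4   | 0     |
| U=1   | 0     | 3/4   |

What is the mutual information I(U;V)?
Marginal P(U) (row sums):
  P(U=0) = 1/4 + 0 = 1/4
  P(U=1) = 0 + 3/4 = 3/4
Marginal P(V) (column sums):
  P(V=0) = 1/4 + 0 = 1/4
  P(V=1) = 0 + 3/4 = 3/4

H(U) = -[(1/4)·log₂(1/4) + (3/4)·log₂(3/4)]
  = 0.5000 + 0.3113
  = 0.8113 bits
H(V) = -[(1/4)·log₂(1/4) + (3/4)·log₂(3/4)]
  = 0.5000 + 0.3113
  = 0.8113 bits
H(U,V) = -[(1/4)·log₂(1/4) + (3/4)·log₂(3/4)]
  = 0.5000 + 0.3113
  = 0.8113 bits

I(U;V) = H(U) + H(V) - H(U,V)
  = 0.8113 + 0.8113 - 0.8113
  = 0.8113 bits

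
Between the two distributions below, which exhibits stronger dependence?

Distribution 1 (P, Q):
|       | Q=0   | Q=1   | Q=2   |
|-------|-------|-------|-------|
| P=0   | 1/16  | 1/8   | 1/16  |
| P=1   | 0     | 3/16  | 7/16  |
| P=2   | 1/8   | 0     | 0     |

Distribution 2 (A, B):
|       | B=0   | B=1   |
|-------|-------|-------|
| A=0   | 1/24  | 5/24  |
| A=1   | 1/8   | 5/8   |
Distribution 1 (P, Q):
Marginal P(P) (row sums):
  P(P=0) = 1/16 + 1/8 + 1/16 = 1/4
  P(P=1) = 0 + 3/16 + 7/16 = 5/8
  P(P=2) = 1/8 + 0 + 0 = 1/8
Marginal P(Q) (column sums):
  P(Q=0) = 1/16 + 0 + 1/8 = 3/16
  P(Q=1) = 1/8 + 3/16 + 0 = 5/16
  P(Q=2) = 1/16 + 7/16 + 0 = 1/2

H(P) = -[(1/4)·log₂(1/4) + (5/8)·log₂(5/8) + (1/8)·log₂(1/8)]
  = 0.5000 + 0.4238 + 0.3750
  = 1.2988 bits
H(Q) = -[(3/16)·log₂(3/16) + (5/16)·log₂(5/16) + (1/2)·log₂(1/2)]
  = 0.4528 + 0.5244 + 0.5000
  = 1.4772 bits
H(P,Q) = -[(1/16)·log₂(1/16) + (1/8)·log₂(1/8) + (1/16)·log₂(1/16) + (3/16)·log₂(3/16) + (7/16)·log₂(7/16) + (1/8)·log₂(1/8)]
  = 0.2500 + 0.3750 + 0.2500 + 0.4528 + 0.5218 + 0.3750
  = 2.2246 bits

I(P;Q) = H(P) + H(Q) - H(P,Q)
  = 1.2988 + 1.4772 - 2.2246
  = 0.5514 bits

Distribution 2 (A, B):
Marginal P(A) (row sums):
  P(A=0) = 1/24 + 5/24 = 1/4
  P(A=1) = 1/8 + 5/8 = 3/4
Marginal P(B) (column sums):
  P(B=0) = 1/24 + 1/8 = 1/6
  P(B=1) = 5/24 + 5/8 = 5/6

H(A) = -[(1/4)·log₂(1/4) + (3/4)·log₂(3/4)]
  = 0.5000 + 0.3113
  = 0.8113 bits
H(B) = -[(1/6)·log₂(1/6) + (5/6)·log₂(5/6)]
  = 0.4308 + 0.2192
  = 0.6500 bits
H(A,B) = -[(1/24)·log₂(1/24) + (5/24)·log₂(5/24) + (1/8)·log₂(1/8) + (5/8)·log₂(5/8)]
  = 0.1910 + 0.4715 + 0.3750 + 0.4238
  = 1.4613 bits

I(A;B) = H(A) + H(B) - H(A,B)
  = 0.8113 + 0.6500 - 1.4613
  = 0.0000 bits

I(P;Q) = 0.5514 bits > I(A;B) = 0.0000 bits, so (P, Q) has the higher mutual information (stronger dependence).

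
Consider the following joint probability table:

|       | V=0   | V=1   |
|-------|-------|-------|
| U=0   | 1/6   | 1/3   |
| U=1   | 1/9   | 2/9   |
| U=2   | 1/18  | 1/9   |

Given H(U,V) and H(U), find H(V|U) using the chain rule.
From the chain rule: H(U,V) = H(U) + H(V|U)
Therefore: H(V|U) = H(U,V) - H(U)

H(U,V) = -[(1/6)·log₂(1/6) + (1/3)·log₂(1/3) + (1/9)·log₂(1/9) + (2/9)·log₂(2/9) + (1/18)·log₂(1/18) + (1/9)·log₂(1/9)]
  = 0.4308 + 0.5283 + 0.3522 + 0.4822 + 0.2317 + 0.3522
  = 2.3774 bits
Marginal P(U) (row sums):
  P(U=0) = 1/6 + 1/3 = 1/2
  P(U=1) = 1/9 + 2/9 = 1/3
  P(U=2) = 1/18 + 1/9 = 1/6
H(U) = -[(1/2)·log₂(1/2) + (1/3)·log₂(1/3) + (1/6)·log₂(1/6)]
  = 0.5000 + 0.5283 + 0.4308
  = 1.4591 bits

H(V|U) = 2.3774 - 1.4591 = 0.9183 bits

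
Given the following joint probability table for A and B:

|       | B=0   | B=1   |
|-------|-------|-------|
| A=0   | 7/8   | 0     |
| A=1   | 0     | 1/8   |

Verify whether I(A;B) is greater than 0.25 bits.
Marginal P(A) (row sums):
  P(A=0) = 7/8 + 0 = 7/8
  P(A=1) = 0 + 1/8 = 1/8
Marginal P(B) (column sums):
  P(B=0) = 7/8 + 0 = 7/8
  P(B=1) = 0 + 1/8 = 1/8

H(A) = -[(7/8)·log₂(7/8) + (1/8)·log₂(1/8)]
  = 0.1686 + 0.3750
  = 0.5436 bits
H(B) = -[(7/8)·log₂(7/8) + (1/8)·log₂(1/8)]
  = 0.1686 + 0.3750
  = 0.5436 bits
H(A,B) = -[(7/8)·log₂(7/8) + (1/8)·log₂(1/8)]
  = 0.1686 + 0.3750
  = 0.5436 bits

I(A;B) = H(A) + H(B) - H(A,B)
  = 0.5436 + 0.5436 - 0.5436
  = 0.5436 bits

Yes. I(A;B) = 0.5436 bits, which is > 0.25 bits.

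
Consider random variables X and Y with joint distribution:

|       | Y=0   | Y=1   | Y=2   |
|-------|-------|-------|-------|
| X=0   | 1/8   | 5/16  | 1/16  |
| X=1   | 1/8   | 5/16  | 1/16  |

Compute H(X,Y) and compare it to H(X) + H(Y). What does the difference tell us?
Marginal P(X) (row sums):
  P(X=0) = 1/8 + 5/16 + 1/16 = 1/2
  P(X=1) = 1/8 + 5/16 + 1/16 = 1/2
Marginal P(Y) (column sums):
  P(Y=0) = 1/8 + 1/8 = 1/4
  P(Y=1) = 5/16 + 5/16 = 5/8
  P(Y=2) = 1/16 + 1/16 = 1/8

H(X,Y) = -[(1/8)·log₂(1/8) + (5/16)·log₂(5/16) + (1/16)·log₂(1/16) + (1/8)·log₂(1/8) + (5/16)·log₂(5/16) + (1/16)·log₂(1/16)]
  = 0.3750 + 0.5244 + 0.2500 + 0.3750 + 0.5244 + 0.2500
  = 2.2988 bits
H(X) = -[(1/2)·log₂(1/2) + (1/2)·log₂(1/2)]
  = 0.5000 + 0.5000
  = 1.0000 bits
H(Y) = -[(1/4)·log₂(1/4) + (5/8)·log₂(5/8) + (1/8)·log₂(1/8)]
  = 0.5000 + 0.4238 + 0.3750
  = 1.2988 bits

H(X) + H(Y) = 1.0000 + 1.2988 = 2.2988 bits
Difference: H(X) + H(Y) - H(X,Y) = 2.2988 - 2.2988 = 0.0000 bits = I(X;Y)

The difference is the mutual information; it is 0 here, so X and Y are independent (the joint entropy equals the sum of the marginal entropies).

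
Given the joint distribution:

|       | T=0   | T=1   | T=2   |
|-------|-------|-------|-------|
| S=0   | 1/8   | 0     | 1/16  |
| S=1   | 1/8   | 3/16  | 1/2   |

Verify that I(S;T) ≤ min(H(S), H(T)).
Marginal P(S) (row sums):
  P(S=0) = 1/8 + 0 + 1/16 = 3/16
  P(S=1) = 1/8 + 3/16 + 1/2 = 13/16
Marginal P(T) (column sums):
  P(T=0) = 1/8 + 1/8 = 1/4
  P(T=1) = 0 + 3/16 = 3/16
  P(T=2) = 1/16 + 1/2 = 9/16

H(S) = -[(3/16)·log₂(3/16) + (13/16)·log₂(13/16)]
  = 0.4528 + 0.2434
  = 0.6962 bits
H(T) = -[(1/4)·log₂(1/4) + (3/16)·log₂(3/16) + (9/16)·log₂(9/16)]
  = 0.5000 + 0.4528 + 0.4669
  = 1.4197 bits
H(S,T) = -[(1/8)·log₂(1/8) + (1/16)·log₂(1/16) + (1/8)·log₂(1/8) + (3/16)·log₂(3/16) + (1/2)·log₂(1/2)]
  = 0.3750 + 0.2500 + 0.3750 + 0.4528 + 0.5000
  = 1.9528 bits

I(S;T) = H(S) + H(T) - H(S,T)
  = 0.6962 + 1.4197 - 1.9528
  = 0.1631 bits

min(H(S), H(T)) = min(0.6962, 1.4197) = 0.6962 bits
Since 0.1631 ≤ 0.6962, the bound is satisfied ✓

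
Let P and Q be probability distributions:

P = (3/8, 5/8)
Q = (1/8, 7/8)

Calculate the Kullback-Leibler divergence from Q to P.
D(P||Q) = Σ P(i) log₂(P(i)/Q(i))
  i=0: (3/8) × log₂((3/8)/(1/8)) = (3/8) × log₂(3) = 0.5944
  i=1: (5/8) × log₂((5/8)/(7/8)) = (5/8) × log₂(5/7) = -0.3034
D(P||Q) = 0.5944 - 0.3034
  = 0.2910 bits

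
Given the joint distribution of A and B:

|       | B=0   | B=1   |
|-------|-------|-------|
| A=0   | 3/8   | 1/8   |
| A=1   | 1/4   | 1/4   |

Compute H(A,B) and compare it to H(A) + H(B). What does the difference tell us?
Marginal P(A) (row sums):
  P(A=0) = 3/8 + 1/8 = 1/2
  P(A=1) = 1/4 + 1/4 = 1/2
Marginal P(B) (column sums):
  P(B=0) = 3/8 + 1/4 = 5/8
  P(B=1) = 1/8 + 1/4 = 3/8

H(A,B) = -[(3/8)·log₂(3/8) + (1/8)·log₂(1/8) + (1/4)·log₂(1/4) + (1/4)·log₂(1/4)]
  = 0.5306 + 0.3750 + 0.5000 + 0.5000
  = 1.9056 bits
H(A) = -[(1/2)·log₂(1/2) + (1/2)·log₂(1/2)]
  = 0.5000 + 0.5000
  = 1.0000 bits
H(B) = -[(5/8)·log₂(5/8) + (3/8)·log₂(3/8)]
  = 0.4238 + 0.5306
  = 0.9544 bits

H(A) + H(B) = 1.0000 + 0.9544 = 1.9544 bits
Difference: H(A) + H(B) - H(A,B) = 1.9544 - 1.9056 = 0.0488 bits = I(A;B)

The difference is the mutual information; it is positive here, so A and B are dependent (knowing one reduces uncertainty about the other by 0.0488 bits).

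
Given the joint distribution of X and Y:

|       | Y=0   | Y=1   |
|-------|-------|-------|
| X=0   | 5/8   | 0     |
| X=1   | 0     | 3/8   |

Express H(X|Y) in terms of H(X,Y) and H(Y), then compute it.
H(X|Y) = H(X,Y) - H(Y)

Marginal P(Y) (column sums):
  P(Y=0) = 5/8 + 0 = 5/8
  P(Y=1) = 0 + 3/8 = 3/8

H(X,Y) = -[(5/8)·log₂(5/8) + (3/8)·log₂(3/8)]
  = 0.4238 + 0.5306
  = 0.9544 bits
H(Y) = -[(5/8)·log₂(5/8) + (3/8)·log₂(3/8)]
  = 0.4238 + 0.5306
  = 0.9544 bits

H(X|Y) = 0.9544 - 0.9544 = 0.0000 bits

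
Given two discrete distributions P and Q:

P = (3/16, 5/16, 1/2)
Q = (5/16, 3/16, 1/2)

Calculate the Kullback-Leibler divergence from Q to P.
D(P||Q) = Σ P(i) log₂(P(i)/Q(i))
  i=0: (3/16) × log₂((3/16)/(5/16)) = (3/16) × log₂(3/5) = -0.1382
  i=1: (5/16) × log₂((5/16)/(3/16)) = (5/16) × log₂(5/3) = 0.2303
  i=2: (1/2) × log₂((1/2)/(1/2)) = (1/2) × log₂(1) = 0.0000
D(P||Q) = -0.1382 + 0.2303 + 0.0000
  = 0.0921 bits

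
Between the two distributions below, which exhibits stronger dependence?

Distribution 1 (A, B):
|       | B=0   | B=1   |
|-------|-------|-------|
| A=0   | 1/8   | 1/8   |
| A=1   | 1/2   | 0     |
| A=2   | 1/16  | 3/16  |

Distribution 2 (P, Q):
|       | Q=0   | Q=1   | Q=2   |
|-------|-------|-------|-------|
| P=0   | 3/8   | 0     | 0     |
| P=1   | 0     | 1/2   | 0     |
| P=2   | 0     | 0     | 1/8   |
Distribution 1 (A, B):
Marginal P(A) (row sums):
  P(A=0) = 1/8 + 1/8 = 1/4
  P(A=1) = 1/2 + 0 = 1/2
  P(A=2) = 1/16 + 3/16 = 1/4
Marginal P(B) (column sums):
  P(B=0) = 1/8 + 1/2 + 1/16 = 11/16
  P(B=1) = 1/8 + 0 + 3/16 = 5/16

H(A) = -[(1/4)·log₂(1/4) + (1/2)·log₂(1/2) + (1/4)·log₂(1/4)]
  = 0.5000 + 0.5000 + 0.5000
  = 1.5000 bits
H(B) = -[(11/16)·log₂(11/16) + (5/16)·log₂(5/16)]
  = 0.3716 + 0.5244
  = 0.8960 bits
H(A,B) = -[(1/8)·log₂(1/8) + (1/8)·log₂(1/8) + (1/2)·log₂(1/2) + (1/16)·log₂(1/16) + (3/16)·log₂(3/16)]
  = 0.3750 + 0.3750 + 0.5000 + 0.2500 + 0.4528
  = 1.9528 bits

I(A;B) = H(A) + H(B) - H(A,B)
  = 1.5000 + 0.8960 - 1.9528
  = 0.4432 bits

Distribution 2 (P, Q):
Marginal P(P) (row sums):
  P(P=0) = 3/8 + 0 + 0 = 3/8
  P(P=1) = 0 + 1/2 + 0 = 1/2
  P(P=2) = 0 + 0 + 1/8 = 1/8
Marginal P(Q) (column sums):
  P(Q=0) = 3/8 + 0 + 0 = 3/8
  P(Q=1) = 0 + 1/2 + 0 = 1/2
  P(Q=2) = 0 + 0 + 1/8 = 1/8

H(P) = -[(3/8)·log₂(3/8) + (1/2)·log₂(1/2) + (1/8)·log₂(1/8)]
  = 0.5306 + 0.5000 + 0.3750
  = 1.4056 bits
H(Q) = -[(3/8)·log₂(3/8) + (1/2)·log₂(1/2) + (1/8)·log₂(1/8)]
  = 0.5306 + 0.5000 + 0.3750
  = 1.4056 bits
H(P,Q) = -[(3/8)·log₂(3/8) + (1/2)·log₂(1/2) + (1/8)·log₂(1/8)]
  = 0.5306 + 0.5000 + 0.3750
  = 1.4056 bits

I(P;Q) = H(P) + H(Q) - H(P,Q)
  = 1.4056 + 1.4056 - 1.4056
  = 1.4056 bits

I(P;Q) = 1.4056 bits > I(A;B) = 0.4432 bits, so (P, Q) has the higher mutual information (stronger dependence).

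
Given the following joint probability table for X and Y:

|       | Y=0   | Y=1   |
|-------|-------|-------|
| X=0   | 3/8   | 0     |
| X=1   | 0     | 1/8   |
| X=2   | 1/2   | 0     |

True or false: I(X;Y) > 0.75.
Marginal P(X) (row sums):
  P(X=0) = 3/8 + 0 = 3/8
  P(X=1) = 0 + 1/8 = 1/8
  P(X=2) = 1/2 + 0 = 1/2
Marginal P(Y) (column sums):
  P(Y=0) = 3/8 + 0 + 1/2 = 7/8
  P(Y=1) = 0 + 1/8 + 0 = 1/8

H(X) = -[(3/8)·log₂(3/8) + (1/8)·log₂(1/8) + (1/2)·log₂(1/2)]
  = 0.5306 + 0.3750 + 0.5000
  = 1.4056 bits
H(Y) = -[(7/8)·log₂(7/8) + (1/8)·log₂(1/8)]
  = 0.1686 + 0.3750
  = 0.5436 bits
H(X,Y) = -[(3/8)·log₂(3/8) + (1/8)·log₂(1/8) + (1/2)·log₂(1/2)]
  = 0.5306 + 0.3750 + 0.5000
  = 1.4056 bits

I(X;Y) = H(X) + H(Y) - H(X,Y)
  = 1.4056 + 0.5436 - 1.4056
  = 0.5436 bits

False. I(X;Y) = 0.5436 bits, which is ≤ 0.75 bits.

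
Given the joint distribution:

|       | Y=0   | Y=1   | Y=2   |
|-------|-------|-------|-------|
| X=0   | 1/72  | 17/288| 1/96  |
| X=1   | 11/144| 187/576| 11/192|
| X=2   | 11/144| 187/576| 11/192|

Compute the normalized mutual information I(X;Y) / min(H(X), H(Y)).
Marginal P(X) (row sums):
  P(X=0) = 1/72 + 17/288 + 1/96 = 1/12
  P(X=1) = 11/144 + 187/576 + 11/192 = 11/24
  P(X=2) = 11/144 + 187/576 + 11/192 = 11/24
Marginal P(Y) (column sums):
  P(Y=0) = 1/72 + 11/144 + 11/144 = 1/6
  P(Y=1) = 17/288 + 187/576 + 187/576 = 17/24
  P(Y=2) = 1/96 + 11/192 + 11/192 = 1/8

H(X) = -[(1/12)·log₂(1/12) + (11/24)·log₂(11/24) + (11/24)·log₂(11/24)]
  = 0.2987 + 0.5159 + 0.5159
  = 1.3305 bits
H(Y) = -[(1/6)·log₂(1/6) + (17/24)·log₂(17/24) + (1/8)·log₂(1/8)]
  = 0.4308 + 0.3524 + 0.3750
  = 1.1582 bits
H(X,Y) = -[(1/72)·log₂(1/72) + (17/288)·log₂(17/288) + (1/96)·log₂(1/96) + (11/144)·log₂(11/144) + (187/576)·log₂(187/576) + (11/192)·log₂(11/192) + (11/144)·log₂(11/144) + (187/576)·log₂(187/576) + (11/192)·log₂(11/192)]
  = 0.0857 + 0.2410 + 0.0686 + 0.2834 + 0.5269 + 0.2364 + 0.2834 + 0.5269 + 0.2364
  = 2.4887 bits

I(X;Y) = H(X) + H(Y) - H(X,Y)
  = 1.3305 + 1.1582 - 2.4887
  = 0.0000 bits

min(H(X), H(Y)) = min(1.3305, 1.1582) = 1.1582 bits
Normalized MI = 0.0000 / 1.1582 = 0.0000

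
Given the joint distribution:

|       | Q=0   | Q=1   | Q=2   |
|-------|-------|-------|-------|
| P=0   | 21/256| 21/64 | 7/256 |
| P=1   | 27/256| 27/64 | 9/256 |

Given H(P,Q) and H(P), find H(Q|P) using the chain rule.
From the chain rule: H(P,Q) = H(P) + H(Q|P)
Therefore: H(Q|P) = H(P,Q) - H(P)

H(P,Q) = -[(21/256)·log₂(21/256) + (21/64)·log₂(21/64) + (7/256)·log₂(7/256) + (27/256)·log₂(27/256) + (27/64)·log₂(27/64) + (9/256)·log₂(9/256)]
  = 0.2959 + 0.5275 + 0.1420 + 0.3423 + 0.5253 + 0.1698
  = 2.0028 bits
Marginal P(P) (row sums):
  P(P=0) = 21/256 + 21/64 + 7/256 = 7/16
  P(P=1) = 27/256 + 27/64 + 9/256 = 9/16
H(P) = -[(7/16)·log₂(7/16) + (9/16)·log₂(9/16)]
  = 0.5218 + 0.4669
  = 0.9887 bits

H(Q|P) = 2.0028 - 0.9887 = 1.0141 bits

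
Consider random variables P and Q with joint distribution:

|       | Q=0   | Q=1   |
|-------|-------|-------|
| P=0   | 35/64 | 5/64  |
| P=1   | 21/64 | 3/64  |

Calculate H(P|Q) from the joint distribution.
Marginal P(Q) (column sums):
  P(Q=0) = 35/64 + 21/64 = 7/8
  P(Q=1) = 5/64 + 3/64 = 1/8

H(P|Q) = -Σ P(P,Q)·log₂ P(P|Q), where P(P|Q) = P(P,Q) / P(Q)
  (P=0,Q=0): P(P|Q) = (35/64)/(7/8) = 5/8;  -(35/64)·log₂(5/8) = 0.3708
  (P=0,Q=1): P(P|Q) = (5/64)/(1/8) = 5/8;  -(5/64)·log₂(5/8) = 0.0530
  (P=1,Q=0): P(P|Q) = (21/64)/(7/8) = 3/8;  -(21/64)·log₂(3/8) = 0.4643
  (P=1,Q=1): P(P|Q) = (3/64)/(1/8) = 3/8;  -(3/64)·log₂(3/8) = 0.0663
H(P|Q) = 0.3708 + 0.0530 + 0.4643 + 0.0663
  = 0.9544 bits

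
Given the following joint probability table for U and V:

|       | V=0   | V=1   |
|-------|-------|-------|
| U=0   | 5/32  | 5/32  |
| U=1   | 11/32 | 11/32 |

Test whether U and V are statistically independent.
Marginal P(U) (row sums):
  P(U=0) = 5/32 + 5/32 = 5/16
  P(U=1) = 11/32 + 11/32 = 11/16
Marginal P(V) (column sums):
  P(V=0) = 5/32 + 11/32 = 1/2
  P(V=1) = 5/32 + 11/32 = 1/2

U and V are independent iff P(U=i,V=j) = P(U=i)·P(V=j) for every cell.
  P(U=0)·P(V=0) = 5/16 × 1/2 = 5/32 = P(U=0,V=0) ✓
  P(U=0)·P(V=1) = 5/16 × 1/2 = 5/32 = P(U=0,V=1) ✓
  P(U=1)·P(V=0) = 11/16 × 1/2 = 11/32 = P(U=1,V=0) ✓
  P(U=1)·P(V=1) = 11/16 × 1/2 = 11/32 = P(U=1,V=1) ✓

Yes, U and V are independent: every cell factors, so I(U;V) = 0 bits.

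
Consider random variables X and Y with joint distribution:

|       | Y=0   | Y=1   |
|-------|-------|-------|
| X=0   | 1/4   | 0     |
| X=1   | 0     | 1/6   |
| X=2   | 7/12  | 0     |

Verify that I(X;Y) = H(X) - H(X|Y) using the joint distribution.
Left side, from I(X;Y) = H(X) + H(Y) - H(X,Y):
Marginal P(X) (row sums):
  P(X=0) = 1/4 + 0 = 1/4
  P(X=1) = 0 + 1/6 = 1/6
  P(X=2) = 7/12 + 0 = 7/12
Marginal P(Y) (column sums):
  P(Y=0) = 1/4 + 0 + 7/12 = 5/6
  P(Y=1) = 0 + 1/6 + 0 = 1/6

H(X) = -[(1/4)·log₂(1/4) + (1/6)·log₂(1/6) + (7/12)·log₂(7/12)]
  = 0.5000 + 0.4308 + 0.4536
  = 1.3844 bits
H(Y) = -[(5/6)·log₂(5/6) + (1/6)·log₂(1/6)]
  = 0.2192 + 0.4308
  = 0.6500 bits
H(X,Y) = -[(1/4)·log₂(1/4) + (1/6)·log₂(1/6) + (7/12)·log₂(7/12)]
  = 0.5000 + 0.4308 + 0.4536
  = 1.3844 bits

I(X;Y) = H(X) + H(Y) - H(X,Y)
  = 1.3844 + 0.6500 - 1.3844
  = 0.6500 bits

Right side, with H(X|Y) computed directly from the conditional probabilities:
H(X|Y) = -Σ P(X,Y)·log₂ P(X|Y), where P(X|Y) = P(X,Y) / P(Y)
  (cells with P(X,Y) = 0 contribute 0)
  (X=0,Y=0): P(X|Y) = (1/4)/(5/6) = 3/10;  -(1/4)·log₂(3/10) = 0.4342
  (X=1,Y=1): P(X|Y) = (1/6)/(1/6) = 1;  -(1/6)·log₂(1) = 0.0000
  (X=2,Y=0): P(X|Y) = (7/12)/(5/6) = 7/10;  -(7/12)·log₂(7/10) = 0.3002
H(X|Y) = 0.4342 + 0.0000 + 0.3002
  = 0.7344 bits
H(X) - H(X|Y) = 1.3844 - 0.7344 = 0.6500 bits

Both sides equal 0.6500 bits, so I(X;Y) = H(X) - H(X|Y) ✓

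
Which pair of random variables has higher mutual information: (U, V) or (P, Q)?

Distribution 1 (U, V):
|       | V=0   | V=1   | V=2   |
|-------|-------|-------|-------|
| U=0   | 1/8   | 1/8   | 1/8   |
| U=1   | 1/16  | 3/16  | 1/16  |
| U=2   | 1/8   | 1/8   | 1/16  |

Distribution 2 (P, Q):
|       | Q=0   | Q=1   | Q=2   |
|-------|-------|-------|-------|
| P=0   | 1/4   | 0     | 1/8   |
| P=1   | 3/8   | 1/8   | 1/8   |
Distribution 1 (U, V):
Marginal P(U) (row sums):
  P(U=0) = 1/8 + 1/8 + 1/8 = 3/8
  P(U=1) = 1/16 + 3/16 + 1/16 = 5/16
  P(U=2) = 1/8 + 1/8 + 1/16 = 5/16
Marginal P(V) (column sums):
  P(V=0) = 1/8 + 1/16 + 1/8 = 5/16
  P(V=1) = 1/8 + 3/16 + 1/8 = 7/16
  P(V=2) = 1/8 + 1/16 + 1/16 = 1/4

H(U) = -[(3/8)·log₂(3/8) + (5/16)·log₂(5/16) + (5/16)·log₂(5/16)]
  = 0.5306 + 0.5244 + 0.5244
  = 1.5794 bits
H(V) = -[(5/16)·log₂(5/16) + (7/16)·log₂(7/16) + (1/4)·log₂(1/4)]
  = 0.5244 + 0.5218 + 0.5000
  = 1.5462 bits
H(U,V) = -[(1/8)·log₂(1/8) + (1/8)·log₂(1/8) + (1/8)·log₂(1/8) + (1/16)·log₂(1/16) + (3/16)·log₂(3/16) + (1/16)·log₂(1/16) + (1/8)·log₂(1/8) + (1/8)·log₂(1/8) + (1/16)·log₂(1/16)]
  = 0.3750 + 0.3750 + 0.3750 + 0.2500 + 0.4528 + 0.2500 + 0.3750 + 0.3750 + 0.2500
  = 3.0778 bits

I(U;V) = H(U) + H(V) - H(U,V)
  = 1.5794 + 1.5462 - 3.0778
  = 0.0478 bits

Distribution 2 (P, Q):
Marginal P(P) (row sums):
  P(P=0) = 1/4 + 0 + 1/8 = 3/8
  P(P=1) = 3/8 + 1/8 + 1/8 = 5/8
Marginal P(Q) (column sums):
  P(Q=0) = 1/4 + 3/8 = 5/8
  P(Q=1) = 0 + 1/8 = 1/8
  P(Q=2) = 1/8 + 1/8 = 1/4

H(P) = -[(3/8)·log₂(3/8) + (5/8)·log₂(5/8)]
  = 0.5306 + 0.4238
  = 0.9544 bits
H(Q) = -[(5/8)·log₂(5/8) + (1/8)·log₂(1/8) + (1/4)·log₂(1/4)]
  = 0.4238 + 0.3750 + 0.5000
  = 1.2988 bits
H(P,Q) = -[(1/4)·log₂(1/4) + (1/8)·log₂(1/8) + (3/8)·log₂(3/8) + (1/8)·log₂(1/8) + (1/8)·log₂(1/8)]
  = 0.5000 + 0.3750 + 0.5306 + 0.3750 + 0.3750
  = 2.1556 bits

I(P;Q) = H(P) + H(Q) - H(P,Q)
  = 0.9544 + 1.2988 - 2.1556
  = 0.0976 bits

I(P;Q) = 0.0976 bits > I(U;V) = 0.0478 bits, so (P, Q) has the higher mutual information (stronger dependence).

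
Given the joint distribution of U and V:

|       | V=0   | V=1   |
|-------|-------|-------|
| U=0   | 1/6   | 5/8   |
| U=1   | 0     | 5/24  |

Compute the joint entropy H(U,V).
H(U,V) = -Σ P(U,V) log₂ P(U,V), summed over the non-zero cells:
H(U,V) = -[(1/6)·log₂(1/6) + (5/8)·log₂(5/8) + (5/24)·log₂(5/24)]
  = 0.4308 + 0.4238 + 0.4715
  = 1.3261 bits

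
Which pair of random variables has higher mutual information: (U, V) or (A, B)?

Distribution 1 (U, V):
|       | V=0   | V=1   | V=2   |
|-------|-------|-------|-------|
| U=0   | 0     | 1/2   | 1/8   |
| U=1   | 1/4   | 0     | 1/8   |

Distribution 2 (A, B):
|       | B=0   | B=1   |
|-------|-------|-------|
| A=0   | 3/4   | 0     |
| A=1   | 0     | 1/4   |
Distribution 1 (U, V):
Marginal P(U) (row sums):
  P(U=0) = 0 + 1/2 + 1/8 = 5/8
  P(U=1) = 1/4 + 0 + 1/8 = 3/8
Marginal P(V) (column sums):
  P(V=0) = 0 + 1/4 = 1/4
  P(V=1) = 1/2 + 0 = 1/2
  P(V=2) = 1/8 + 1/8 = 1/4

H(U) = -[(5/8)·log₂(5/8) + (3/8)·log₂(3/8)]
  = 0.4238 + 0.5306
  = 0.9544 bits
H(V) = -[(1/4)·log₂(1/4) + (1/2)·log₂(1/2) + (1/4)·log₂(1/4)]
  = 0.5000 + 0.5000 + 0.5000
  = 1.5000 bits
H(U,V) = -[(1/2)·log₂(1/2) + (1/8)·log₂(1/8) + (1/4)·log₂(1/4) + (1/8)·log₂(1/8)]
  = 0.5000 + 0.3750 + 0.5000 + 0.3750
  = 1.7500 bits

I(U;V) = H(U) + H(V) - H(U,V)
  = 0.9544 + 1.5000 - 1.7500
  = 0.7044 bits

Distribution 2 (A, B):
Marginal P(A) (row sums):
  P(A=0) = 3/4 + 0 = 3/4
  P(A=1) = 0 + 1/4 = 1/4
Marginal P(B) (column sums):
  P(B=0) = 3/4 + 0 = 3/4
  P(B=1) = 0 + 1/4 = 1/4

H(A) = -[(3/4)·log₂(3/4) + (1/4)·log₂(1/4)]
  = 0.3113 + 0.5000
  = 0.8113 bits
H(B) = -[(3/4)·log₂(3/4) + (1/4)·log₂(1/4)]
  = 0.3113 + 0.5000
  = 0.8113 bits
H(A,B) = -[(3/4)·log₂(3/4) + (1/4)·log₂(1/4)]
  = 0.3113 + 0.5000
  = 0.8113 bits

I(A;B) = H(A) + H(B) - H(A,B)
  = 0.8113 + 0.8113 - 0.8113
  = 0.8113 bits

I(A;B) = 0.8113 bits > I(U;V) = 0.7044 bits, so (A, B) has the higher mutual information (stronger dependence).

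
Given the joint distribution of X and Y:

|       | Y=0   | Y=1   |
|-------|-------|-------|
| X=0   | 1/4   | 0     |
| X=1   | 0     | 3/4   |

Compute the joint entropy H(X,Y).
H(X,Y) = -Σ P(X,Y) log₂ P(X,Y), summed over the non-zero cells:
H(X,Y) = -[(1/4)·log₂(1/4) + (3/4)·log₂(3/4)]
  = 0.5000 + 0.3113
  = 0.8113 bits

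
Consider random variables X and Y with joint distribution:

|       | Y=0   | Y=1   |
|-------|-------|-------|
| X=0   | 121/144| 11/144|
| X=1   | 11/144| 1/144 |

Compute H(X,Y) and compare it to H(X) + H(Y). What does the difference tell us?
Marginal P(X) (row sums):
  P(X=0) = 121/144 + 11/144 = 11/12
  P(X=1) = 11/144 + 1/144 = 1/12
Marginal P(Y) (column sums):
  P(Y=0) = 121/144 + 11/144 = 11/12
  P(Y=1) = 11/144 + 1/144 = 1/12

H(X,Y) = -[(121/144)·log₂(121/144) + (11/144)·log₂(11/144) + (11/144)·log₂(11/144) + (1/144)·log₂(1/144)]
  = 0.2110 + 0.2834 + 0.2834 + 0.0498
  = 0.8276 bits
H(X) = -[(11/12)·log₂(11/12) + (1/12)·log₂(1/12)]
  = 0.1151 + 0.2987
  = 0.4138 bits
H(Y) = -[(11/12)·log₂(11/12) + (1/12)·log₂(1/12)]
  = 0.1151 + 0.2987
  = 0.4138 bits

H(X) + H(Y) = 0.4138 + 0.4138 = 0.8276 bits
Difference: H(X) + H(Y) - H(X,Y) = 0.8276 - 0.8276 = 0.0000 bits = I(X;Y)

The difference is the mutual information; it is 0 here, so X and Y are independent (the joint entropy equals the sum of the marginal entropies).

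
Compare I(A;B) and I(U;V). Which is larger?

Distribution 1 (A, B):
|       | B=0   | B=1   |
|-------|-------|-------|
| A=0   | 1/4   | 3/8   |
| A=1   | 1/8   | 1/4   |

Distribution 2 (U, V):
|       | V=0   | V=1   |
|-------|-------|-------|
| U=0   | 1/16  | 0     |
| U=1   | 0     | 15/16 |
Distribution 1 (A, B):
Marginal P(A) (row sums):
  P(A=0) = 1/4 + 3/8 = 5/8
  P(A=1) = 1/8 + 1/4 = 3/8
Marginal P(B) (column sums):
  P(B=0) = 1/4 + 1/8 = 3/8
  P(B=1) = 3/8 + 1/4 = 5/8

H(A) = -[(5/8)·log₂(5/8) + (3/8)·log₂(3/8)]
  = 0.4238 + 0.5306
  = 0.9544 bits
H(B) = -[(3/8)·log₂(3/8) + (5/8)·log₂(5/8)]
  = 0.5306 + 0.4238
  = 0.9544 bits
H(A,B) = -[(1/4)·log₂(1/4) + (3/8)·log₂(3/8) + (1/8)·log₂(1/8) + (1/4)·log₂(1/4)]
  = 0.5000 + 0.5306 + 0.3750 + 0.5000
  = 1.9056 bits

I(A;B) = H(A) + H(B) - H(A,B)
  = 0.9544 + 0.9544 - 1.9056
  = 0.0032 bits

Distribution 2 (U, V):
Marginal P(U) (row sums):
  P(U=0) = 1/16 + 0 = 1/16
  P(U=1) = 0 + 15/16 = 15/16
Marginal P(V) (column sums):
  P(V=0) = 1/16 + 0 = 1/16
  P(V=1) = 0 + 15/16 = 15/16

H(U) = -[(1/16)·log₂(1/16) + (15/16)·log₂(15/16)]
  = 0.2500 + 0.0873
  = 0.3373 bits
H(V) = -[(1/16)·log₂(1/16) + (15/16)·log₂(15/16)]
  = 0.2500 + 0.0873
  = 0.3373 bits
H(U,V) = -[(1/16)·log₂(1/16) + (15/16)·log₂(15/16)]
  = 0.2500 + 0.0873
  = 0.3373 bits

I(U;V) = H(U) + H(V) - H(U,V)
  = 0.3373 + 0.3373 - 0.3373
  = 0.3373 bits

I(U;V) = 0.3373 bits > I(A;B) = 0.0032 bits, so (U, V) has the higher mutual information (stronger dependence).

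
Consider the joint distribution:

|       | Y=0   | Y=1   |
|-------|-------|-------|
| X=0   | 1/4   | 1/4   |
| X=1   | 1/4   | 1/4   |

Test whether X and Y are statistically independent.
Marginal P(X) (row sums):
  P(X=0) = 1/4 + 1/4 = 1/2
  P(X=1) = 1/4 + 1/4 = 1/2
Marginal P(Y) (column sums):
  P(Y=0) = 1/4 + 1/4 = 1/2
  P(Y=1) = 1/4 + 1/4 = 1/2

X and Y are independent iff P(X=i,Y=j) = P(X=i)·P(Y=j) for every cell.
  P(X=0)·P(Y=0) = 1/2 × 1/2 = 1/4 = P(X=0,Y=0) ✓
  P(X=0)·P(Y=1) = 1/2 × 1/2 = 1/4 = P(X=0,Y=1) ✓
  P(X=1)·P(Y=0) = 1/2 × 1/2 = 1/4 = P(X=1,Y=0) ✓
  P(X=1)·P(Y=1) = 1/2 × 1/2 = 1/4 = P(X=1,Y=1) ✓

Yes, X and Y are independent: every cell factors, so I(X;Y) = 0 bits.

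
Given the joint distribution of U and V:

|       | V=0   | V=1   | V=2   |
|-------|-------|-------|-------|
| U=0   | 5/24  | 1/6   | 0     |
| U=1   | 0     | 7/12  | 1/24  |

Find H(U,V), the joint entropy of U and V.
H(U,V) = -Σ P(U,V) log₂ P(U,V), summed over the non-zero cells:
H(U,V) = -[(5/24)·log₂(5/24) + (1/6)·log₂(1/6) + (7/12)·log₂(7/12) + (1/24)·log₂(1/24)]
  = 0.4715 + 0.4308 + 0.4536 + 0.1910
  = 1.5469 bits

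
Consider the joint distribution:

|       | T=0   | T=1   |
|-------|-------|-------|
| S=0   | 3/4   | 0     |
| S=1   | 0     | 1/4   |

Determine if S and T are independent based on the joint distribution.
Marginal P(S) (row sums):
  P(S=0) = 3/4 + 0 = 3/4
  P(S=1) = 0 + 1/4 = 1/4
Marginal P(T) (column sums):
  P(T=0) = 3/4 + 0 = 3/4
  P(T=1) = 0 + 1/4 = 1/4

S and T are independent iff P(S=i,T=j) = P(S=i)·P(T=j) for every cell.
  P(S=0)·P(T=0) = 3/4 × 3/4 = 9/16, but P(S=0,T=0) = 3/4 ✗

No, S and T are not independent. Quantitatively, I(S;T) > 0:

H(S) = -[(3/4)·log₂(3/4) + (1/4)·log₂(1/4)]
  = 0.3113 + 0.5000
  = 0.8113 bits
H(T) = -[(3/4)·log₂(3/4) + (1/4)·log₂(1/4)]
  = 0.3113 + 0.5000
  = 0.8113 bits
H(S,T) = -[(3/4)·log₂(3/4) + (1/4)·log₂(1/4)]
  = 0.3113 + 0.5000
  = 0.8113 bits
I(S;T) = H(S) + H(T) - H(S,T) = 0.8113 + 0.8113 - 0.8113 = 0.8113 bits > 0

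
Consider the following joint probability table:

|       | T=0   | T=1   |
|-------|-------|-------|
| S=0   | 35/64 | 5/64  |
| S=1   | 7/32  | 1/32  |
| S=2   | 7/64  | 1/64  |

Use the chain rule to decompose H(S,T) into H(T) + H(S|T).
By the chain rule: H(S,T) = H(T) + H(S|T)

Marginal P(T) (column sums):
  P(T=0) = 35/64 + 7/32 + 7/64 = 7/8
  P(T=1) = 5/64 + 1/32 + 1/64 = 1/8
H(T) = -[(7/8)·log₂(7/8) + (1/8)·log₂(1/8)]
  = 0.1686 + 0.3750
  = 0.5436 bits
H(S|T) = -Σ P(S,T)·log₂ P(S|T), where P(S|T) = P(S,T) / P(T)
  (S=0,T=0): P(S|T) = (35/64)/(7/8) = 5/8;  -(35/64)·log₂(5/8) = 0.3708
  (S=0,T=1): P(S|T) = (5/64)/(1/8) = 5/8;  -(5/64)·log₂(5/8) = 0.0530
  (S=1,T=0): P(S|T) = (7/32)/(7/8) = 1/4;  -(7/32)·log₂(1/4) = 0.4375
  (S=1,T=1): P(S|T) = (1/32)/(1/8) = 1/4;  -(1/32)·log₂(1/4) = 0.0625
  (S=2,T=0): P(S|T) = (7/64)/(7/8) = 1/8;  -(7/64)·log₂(1/8) = 0.3281
  (S=2,T=1): P(S|T) = (1/64)/(1/8) = 1/8;  -(1/64)·log₂(1/8) = 0.0469
H(S|T) = 0.3708 + 0.0530 + 0.4375 + 0.0625 + 0.3281 + 0.0469
  = 1.2988 bits

H(S,T) = H(T) + H(S|T) = 0.5436 + 1.2988 = 1.8424 bits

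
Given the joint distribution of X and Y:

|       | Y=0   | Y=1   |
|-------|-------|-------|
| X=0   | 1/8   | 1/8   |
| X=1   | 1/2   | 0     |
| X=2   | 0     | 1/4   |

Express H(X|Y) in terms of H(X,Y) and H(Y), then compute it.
H(X|Y) = H(X,Y) - H(Y)

Marginal P(Y) (column sums):
  P(Y=0) = 1/8 + 1/2 + 0 = 5/8
  P(Y=1) = 1/8 + 0 + 1/4 = 3/8

H(X,Y) = -[(1/8)·log₂(1/8) + (1/8)·log₂(1/8) + (1/2)·log₂(1/2) + (1/4)·log₂(1/4)]
  = 0.3750 + 0.3750 + 0.5000 + 0.5000
  = 1.7500 bits
H(Y) = -[(5/8)·log₂(5/8) + (3/8)·log₂(3/8)]
  = 0.4238 + 0.5306
  = 0.9544 bits

H(X|Y) = 1.7500 - 0.9544 = 0.7956 bits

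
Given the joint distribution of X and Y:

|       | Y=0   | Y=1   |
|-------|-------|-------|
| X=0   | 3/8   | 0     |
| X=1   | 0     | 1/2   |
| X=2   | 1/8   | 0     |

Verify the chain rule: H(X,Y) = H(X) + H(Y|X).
Left side:
H(X,Y) = -[(3/8)·log₂(3/8) + (1/2)·log₂(1/2) + (1/8)·log₂(1/8)]
  = 0.5306 + 0.5000 + 0.3750
  = 1.4056 bits

Right side:
Marginal P(X) (row sums):
  P(X=0) = 3/8 + 0 = 3/8
  P(X=1) = 0 + 1/2 = 1/2
  P(X=2) = 1/8 + 0 = 1/8
H(X) = -[(3/8)·log₂(3/8) + (1/2)·log₂(1/2) + (1/8)·log₂(1/8)]
  = 0.5306 + 0.5000 + 0.3750
  = 1.4056 bits
H(Y|X) = -Σ P(X,Y)·log₂ P(Y|X), where P(Y|X) = P(X,Y) / P(X)
  (cells with P(X,Y) = 0 contribute 0)
  (X=0,Y=0): P(Y|X) = (3/8)/(3/8) = 1;  -(3/8)·log₂(1) = 0.0000
  (X=1,Y=1): P(Y|X) = (1/2)/(1/2) = 1;  -(1/2)·log₂(1) = 0.0000
  (X=2,Y=0): P(Y|X) = (1/8)/(1/8) = 1;  -(1/8)·log₂(1) = 0.0000
H(Y|X) = 0.0000 + 0.0000 + 0.0000
  = 0.0000 bits
H(X) + H(Y|X) = 1.4056 + 0.0000 = 1.4056 bits

Both sides equal 1.4056 bits, so the chain rule holds ✓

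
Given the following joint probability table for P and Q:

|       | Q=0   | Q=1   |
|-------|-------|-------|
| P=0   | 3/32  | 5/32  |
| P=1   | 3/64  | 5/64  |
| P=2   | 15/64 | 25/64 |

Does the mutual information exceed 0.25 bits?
Marginal P(P) (row sums):
  P(P=0) = 3/32 + 5/32 = 1/4
  P(P=1) = 3/64 + 5/64 = 1/8
  P(P=2) = 15/64 + 25/64 = 5/8
Marginal P(Q) (column sums):
  P(Q=0) = 3/32 + 3/64 + 15/64 = 3/8
  P(Q=1) = 5/32 + 5/64 + 25/64 = 5/8

H(P) = -[(1/4)·log₂(1/4) + (1/8)·log₂(1/8) + (5/8)·log₂(5/8)]
  = 0.5000 + 0.3750 + 0.4238
  = 1.2988 bits
H(Q) = -[(3/8)·log₂(3/8) + (5/8)·log₂(5/8)]
  = 0.5306 + 0.4238
  = 0.9544 bits
H(P,Q) = -[(3/32)·log₂(3/32) + (5/32)·log₂(5/32) + (3/64)·log₂(3/64) + (5/64)·log₂(5/64) + (15/64)·log₂(15/64) + (25/64)·log₂(25/64)]
  = 0.3202 + 0.4184 + 0.2070 + 0.2873 + 0.4906 + 0.5297
  = 2.2532 bits

I(P;Q) = H(P) + H(Q) - H(P,Q)
  = 1.2988 + 0.9544 - 2.2532
  = 0.0000 bits

No. I(P;Q) = 0.0000 bits, which is ≤ 0.25 bits.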